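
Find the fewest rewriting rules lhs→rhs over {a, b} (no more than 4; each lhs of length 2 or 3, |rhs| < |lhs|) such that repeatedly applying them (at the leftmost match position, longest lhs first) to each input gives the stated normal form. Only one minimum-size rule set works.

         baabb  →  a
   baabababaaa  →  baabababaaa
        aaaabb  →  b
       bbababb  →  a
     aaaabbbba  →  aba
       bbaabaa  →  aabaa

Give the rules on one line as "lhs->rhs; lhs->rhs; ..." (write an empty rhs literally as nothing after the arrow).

  | baabb => babb => bbb => a
  | baabababaaa
  | aaaabb => aaabb => aabb => abb => bb => b
  | bbababb => ababb => abbb => bbb => a

abb->bb; bb->b; bba->a; bbb->a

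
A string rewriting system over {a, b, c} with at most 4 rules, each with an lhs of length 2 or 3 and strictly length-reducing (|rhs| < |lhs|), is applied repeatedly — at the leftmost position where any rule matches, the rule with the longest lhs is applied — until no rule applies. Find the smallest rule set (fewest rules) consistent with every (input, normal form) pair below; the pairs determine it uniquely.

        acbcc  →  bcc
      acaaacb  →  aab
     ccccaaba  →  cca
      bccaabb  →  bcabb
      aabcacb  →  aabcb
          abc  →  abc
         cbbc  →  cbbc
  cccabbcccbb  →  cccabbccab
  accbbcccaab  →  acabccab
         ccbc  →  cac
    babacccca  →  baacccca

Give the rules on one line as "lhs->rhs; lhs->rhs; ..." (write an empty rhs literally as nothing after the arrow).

aba->aa; acb->b; caa->a; ccb->ca

  | acbcc => bcc
  | acaaacb => aaacb => aab
  | ccccaaba => cccaba => cccaa => cca
  | bccaabb => bcabb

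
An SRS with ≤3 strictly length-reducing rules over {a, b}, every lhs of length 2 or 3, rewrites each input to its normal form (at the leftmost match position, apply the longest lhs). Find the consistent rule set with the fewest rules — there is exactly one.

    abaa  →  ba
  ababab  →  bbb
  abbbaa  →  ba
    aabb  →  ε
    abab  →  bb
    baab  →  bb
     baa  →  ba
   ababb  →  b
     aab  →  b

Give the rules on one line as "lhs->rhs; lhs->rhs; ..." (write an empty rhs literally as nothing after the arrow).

  | abaa => baa => ba
  | ababab => babab => bbab => bbb
  | abbbaa => baa => ba
  | aabb => abb => ε

aa->a; ab->b; abb->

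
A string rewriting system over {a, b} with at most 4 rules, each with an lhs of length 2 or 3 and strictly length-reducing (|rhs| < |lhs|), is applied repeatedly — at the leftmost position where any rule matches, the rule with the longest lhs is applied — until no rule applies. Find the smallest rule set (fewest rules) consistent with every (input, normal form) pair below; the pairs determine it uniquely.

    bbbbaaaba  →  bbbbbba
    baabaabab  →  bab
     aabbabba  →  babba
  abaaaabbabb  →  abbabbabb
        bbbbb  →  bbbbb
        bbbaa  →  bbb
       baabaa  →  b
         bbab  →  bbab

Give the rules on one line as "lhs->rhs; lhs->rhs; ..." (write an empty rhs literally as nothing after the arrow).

  | bbbbaaaba => bbbbbba
  | baabaabab => baabab => bab
  | aabbabba => babba
  | abaaaabbabb => abbabbabb

aa->; aaa->b; aab->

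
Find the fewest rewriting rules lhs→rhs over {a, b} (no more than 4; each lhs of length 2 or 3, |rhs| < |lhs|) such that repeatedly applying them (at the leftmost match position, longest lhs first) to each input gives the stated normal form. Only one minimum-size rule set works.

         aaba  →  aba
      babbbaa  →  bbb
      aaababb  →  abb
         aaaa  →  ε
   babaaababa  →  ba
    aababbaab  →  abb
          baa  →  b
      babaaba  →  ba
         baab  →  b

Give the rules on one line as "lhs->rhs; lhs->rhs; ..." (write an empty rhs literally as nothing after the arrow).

  | aaba => aba
  | babbbaa => bbbaa => bbb
  | aaababb => ababb => abb
  | aaaa => aa => ε

aa->; aab->ab; bab->b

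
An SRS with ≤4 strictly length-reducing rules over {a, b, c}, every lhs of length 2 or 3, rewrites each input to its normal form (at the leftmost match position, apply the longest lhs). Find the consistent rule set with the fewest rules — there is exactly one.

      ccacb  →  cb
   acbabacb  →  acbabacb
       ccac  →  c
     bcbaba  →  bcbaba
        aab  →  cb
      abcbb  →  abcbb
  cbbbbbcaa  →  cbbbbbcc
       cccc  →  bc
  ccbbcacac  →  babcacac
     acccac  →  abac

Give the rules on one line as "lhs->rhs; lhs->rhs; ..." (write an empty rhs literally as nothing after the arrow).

  | ccacb => cb
  | acbabacb
  | ccac => c
  | bcbaba

aa->c; cca->; ccb->ba; ccc->b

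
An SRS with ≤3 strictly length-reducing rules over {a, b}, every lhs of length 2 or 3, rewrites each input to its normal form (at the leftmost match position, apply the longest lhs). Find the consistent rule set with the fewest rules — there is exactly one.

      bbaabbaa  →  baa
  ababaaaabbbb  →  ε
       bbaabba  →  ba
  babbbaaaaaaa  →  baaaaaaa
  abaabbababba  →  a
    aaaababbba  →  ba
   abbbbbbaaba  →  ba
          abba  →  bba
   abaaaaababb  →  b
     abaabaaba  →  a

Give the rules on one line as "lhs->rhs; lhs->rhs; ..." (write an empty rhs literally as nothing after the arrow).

  | bbaabbaa => bbabbaa => bbbbaa => baa
  | ababaaaabbbb => babaaaabbbb => bbaaaabbbb => bbaaabbbb => bbaabbbb => bbabbbb => bbbbbb => bbb => ε
  | bbaabba => bbabba => bbbba => ba
  | babbbaaaaaaa => bbbbaaaaaaa => baaaaaaa

ab->b; bbb->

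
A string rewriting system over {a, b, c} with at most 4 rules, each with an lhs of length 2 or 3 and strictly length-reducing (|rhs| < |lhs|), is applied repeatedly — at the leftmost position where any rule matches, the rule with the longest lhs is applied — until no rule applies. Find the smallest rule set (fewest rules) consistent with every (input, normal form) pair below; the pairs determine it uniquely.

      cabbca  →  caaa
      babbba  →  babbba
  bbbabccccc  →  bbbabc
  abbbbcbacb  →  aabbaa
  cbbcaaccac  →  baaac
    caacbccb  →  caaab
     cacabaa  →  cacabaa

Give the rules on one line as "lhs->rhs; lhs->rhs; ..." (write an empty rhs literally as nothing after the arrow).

  | cabbca => cacba => caaa
  | babbba
  | bbbabccccc => bbbabccc => bbbabc
  | abbbbcbacb => abbcbbacb => acbbbacb => aabbacb => aabbaa

acb->aa; bbc->cb; cc->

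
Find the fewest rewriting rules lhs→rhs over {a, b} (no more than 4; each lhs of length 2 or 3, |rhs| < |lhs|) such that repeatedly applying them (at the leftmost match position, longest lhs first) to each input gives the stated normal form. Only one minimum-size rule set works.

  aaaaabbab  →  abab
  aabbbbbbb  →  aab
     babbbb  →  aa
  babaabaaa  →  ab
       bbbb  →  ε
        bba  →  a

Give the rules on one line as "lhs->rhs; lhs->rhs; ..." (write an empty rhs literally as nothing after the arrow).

  | aaaaabbab => abaabbab => aabbab => aaaab => abab
  | aabbbbbbb => aaabbbbb => abbbbbb => aabbbb => aaabb => abbb => aab
  | babbbb => baabb => abb => aa
  | babaabaaa => baabaaa => abaaa => aaa => ab

aaa->ab; abb->aa; baa->a; bb->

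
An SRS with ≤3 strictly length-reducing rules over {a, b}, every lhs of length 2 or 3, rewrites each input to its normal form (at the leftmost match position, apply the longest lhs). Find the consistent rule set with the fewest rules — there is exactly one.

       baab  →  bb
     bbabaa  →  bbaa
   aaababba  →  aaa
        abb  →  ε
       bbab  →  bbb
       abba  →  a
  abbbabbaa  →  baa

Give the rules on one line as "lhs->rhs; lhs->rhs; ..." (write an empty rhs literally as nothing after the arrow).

ab->b; aba->a; abb->

  | baab => bab => bb
  | bbabaa => bbaa
  | aaababba => aaabba => aaa
  | abb => ε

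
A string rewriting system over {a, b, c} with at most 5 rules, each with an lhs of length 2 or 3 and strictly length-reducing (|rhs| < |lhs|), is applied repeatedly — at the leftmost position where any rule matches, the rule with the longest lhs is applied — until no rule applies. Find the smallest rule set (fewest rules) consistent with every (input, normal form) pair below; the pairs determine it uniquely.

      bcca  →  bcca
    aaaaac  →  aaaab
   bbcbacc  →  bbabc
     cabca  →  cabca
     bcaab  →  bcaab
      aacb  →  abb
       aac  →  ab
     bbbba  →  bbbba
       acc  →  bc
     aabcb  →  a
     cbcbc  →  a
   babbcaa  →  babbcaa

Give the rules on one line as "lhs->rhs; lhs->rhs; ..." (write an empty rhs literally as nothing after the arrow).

aba->; ac->b; bcb->ba; cbb->a

  | bcca
  | aaaaac => aaaab
  | bbcbacc => bbaacc => bbabc
  | cabca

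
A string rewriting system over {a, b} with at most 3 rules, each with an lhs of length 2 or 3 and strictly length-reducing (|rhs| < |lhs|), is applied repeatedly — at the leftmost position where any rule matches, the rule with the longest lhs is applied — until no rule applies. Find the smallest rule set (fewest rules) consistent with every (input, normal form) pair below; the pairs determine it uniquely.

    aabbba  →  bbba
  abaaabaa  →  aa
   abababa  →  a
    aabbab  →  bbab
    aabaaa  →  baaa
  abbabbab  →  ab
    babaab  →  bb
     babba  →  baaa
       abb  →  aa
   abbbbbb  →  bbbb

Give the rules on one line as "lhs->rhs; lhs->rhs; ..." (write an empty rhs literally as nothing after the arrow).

  | aabbba => bbba
  | abaaabaa => aaabaa => abaa => aa
  | abababa => ababa => aba => a
  | aabbab => bbab

aab->b; aba->a; abb->aa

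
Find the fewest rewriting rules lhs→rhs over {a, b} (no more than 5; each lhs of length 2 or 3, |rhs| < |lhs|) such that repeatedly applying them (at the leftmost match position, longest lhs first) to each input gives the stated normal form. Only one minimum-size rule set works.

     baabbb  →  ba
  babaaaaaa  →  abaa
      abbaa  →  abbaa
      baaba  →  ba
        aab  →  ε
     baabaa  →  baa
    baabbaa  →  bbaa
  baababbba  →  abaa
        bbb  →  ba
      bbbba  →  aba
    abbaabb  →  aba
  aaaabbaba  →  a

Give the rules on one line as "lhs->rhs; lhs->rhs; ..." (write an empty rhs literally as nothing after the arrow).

aaa->bb; aab->; bab->ab; bbb->ba

  | baabbb => bbb => ba
  | babaaaaaa => abaaaaaa => abbbaaa => abaaaa => abbba => abaa
  | abbaa
  | baaba => ba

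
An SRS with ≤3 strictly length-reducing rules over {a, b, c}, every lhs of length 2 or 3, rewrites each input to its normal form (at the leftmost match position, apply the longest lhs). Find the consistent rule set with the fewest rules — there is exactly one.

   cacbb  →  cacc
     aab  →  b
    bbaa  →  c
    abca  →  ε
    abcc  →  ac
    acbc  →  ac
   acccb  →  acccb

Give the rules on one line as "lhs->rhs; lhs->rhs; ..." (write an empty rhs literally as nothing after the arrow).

  | cacbb => cacc
  | aab => b
  | bbaa => caa => c
  | abca => aa => ε

aa->; bb->c; bc->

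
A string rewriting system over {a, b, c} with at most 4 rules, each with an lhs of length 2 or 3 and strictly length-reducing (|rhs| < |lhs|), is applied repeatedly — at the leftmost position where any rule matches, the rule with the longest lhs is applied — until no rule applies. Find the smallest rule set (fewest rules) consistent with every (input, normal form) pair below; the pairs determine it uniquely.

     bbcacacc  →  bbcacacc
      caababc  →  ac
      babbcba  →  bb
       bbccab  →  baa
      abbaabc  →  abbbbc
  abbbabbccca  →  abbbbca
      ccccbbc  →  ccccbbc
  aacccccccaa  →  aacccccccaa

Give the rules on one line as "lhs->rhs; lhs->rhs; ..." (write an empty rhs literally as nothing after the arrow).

aab->bb; bab->aa; bcc->b; cba->

  | bbcacacc
  | caababc => cbbabc => cbaac => ac
  | babbcba => aabcba => bbcba => bb
  | bbccab => bbab => baa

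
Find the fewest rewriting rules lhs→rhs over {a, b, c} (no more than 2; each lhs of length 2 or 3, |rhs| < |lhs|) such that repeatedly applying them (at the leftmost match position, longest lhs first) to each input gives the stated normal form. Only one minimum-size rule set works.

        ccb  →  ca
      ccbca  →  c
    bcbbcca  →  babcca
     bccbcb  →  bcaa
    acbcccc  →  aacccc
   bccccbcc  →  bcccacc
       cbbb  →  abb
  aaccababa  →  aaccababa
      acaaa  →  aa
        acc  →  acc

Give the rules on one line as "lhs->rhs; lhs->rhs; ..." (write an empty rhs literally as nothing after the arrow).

aca->; cb->a

  | ccb => ca
  | ccbca => caca => c
  | bcbbcca => babcca
  | bccbcb => bcacb => bcaa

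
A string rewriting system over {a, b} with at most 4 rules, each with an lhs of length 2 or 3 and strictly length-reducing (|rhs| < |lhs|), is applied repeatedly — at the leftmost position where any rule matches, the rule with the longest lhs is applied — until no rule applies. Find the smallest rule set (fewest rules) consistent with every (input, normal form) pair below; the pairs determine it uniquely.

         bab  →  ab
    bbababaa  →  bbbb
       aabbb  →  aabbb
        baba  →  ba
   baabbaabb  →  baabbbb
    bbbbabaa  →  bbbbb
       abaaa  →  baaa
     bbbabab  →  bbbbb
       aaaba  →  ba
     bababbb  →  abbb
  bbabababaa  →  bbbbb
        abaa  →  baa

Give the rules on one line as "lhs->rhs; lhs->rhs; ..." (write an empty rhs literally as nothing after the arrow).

aba->ba; bab->ab; bba->bb

  | bab => ab
  | bbababaa => bbbabaa => bbbbaa => bbbba => bbbb
  | aabbb
  | baba => aba => ba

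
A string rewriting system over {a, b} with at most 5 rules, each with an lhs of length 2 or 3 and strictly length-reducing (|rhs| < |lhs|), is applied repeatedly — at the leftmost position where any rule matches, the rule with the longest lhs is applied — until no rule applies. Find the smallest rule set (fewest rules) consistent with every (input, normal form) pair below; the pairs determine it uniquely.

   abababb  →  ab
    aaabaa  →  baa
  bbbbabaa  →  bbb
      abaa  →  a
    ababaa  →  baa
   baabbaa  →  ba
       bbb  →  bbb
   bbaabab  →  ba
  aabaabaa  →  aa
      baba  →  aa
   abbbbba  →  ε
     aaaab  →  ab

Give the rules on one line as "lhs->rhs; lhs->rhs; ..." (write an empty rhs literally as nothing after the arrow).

  | abababb => babb => ab
  | aaabaa => baa
  | bbbbabaa => bbbaaa => bbb
  | abaa => a

aaa->; aba->; abb->a; bab->a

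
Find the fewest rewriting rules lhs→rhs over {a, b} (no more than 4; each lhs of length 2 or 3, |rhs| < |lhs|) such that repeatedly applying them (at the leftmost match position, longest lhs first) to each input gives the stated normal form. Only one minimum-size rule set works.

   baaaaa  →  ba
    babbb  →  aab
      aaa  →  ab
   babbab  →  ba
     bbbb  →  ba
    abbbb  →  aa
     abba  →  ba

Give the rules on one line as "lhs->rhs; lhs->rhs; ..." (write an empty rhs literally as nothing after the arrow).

aaa->ab; abb->ba; baa->ba; bb->a

  | baaaaa => baaaa => baaa => baa => ba
  | babbb => bbab => aab
  | aaa => ab
  | babbab => bbaab => aaab => abb => ba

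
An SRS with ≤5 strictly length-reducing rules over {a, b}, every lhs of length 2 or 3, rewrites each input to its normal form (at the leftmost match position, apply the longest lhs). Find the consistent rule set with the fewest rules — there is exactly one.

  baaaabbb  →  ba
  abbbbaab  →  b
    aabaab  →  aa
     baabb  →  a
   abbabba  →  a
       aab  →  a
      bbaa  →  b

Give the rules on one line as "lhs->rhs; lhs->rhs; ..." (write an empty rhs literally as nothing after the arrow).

  | baaaabbb => baaabb => baab => ba
  | abbbbaab => bbbaab => bbaab => bbab => bbb => bb => b
  | aabaab => aaab => aa
  | baabb => bab => a

ab->; bab->a; bb->b; bba->bb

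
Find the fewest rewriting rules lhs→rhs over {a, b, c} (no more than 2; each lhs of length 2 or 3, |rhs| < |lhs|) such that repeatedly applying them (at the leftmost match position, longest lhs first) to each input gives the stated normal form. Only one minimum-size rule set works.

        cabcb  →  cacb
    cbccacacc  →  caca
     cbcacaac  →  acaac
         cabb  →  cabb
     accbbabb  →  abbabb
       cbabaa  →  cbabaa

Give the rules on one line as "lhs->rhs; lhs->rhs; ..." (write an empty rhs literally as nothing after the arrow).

  | cabcb => cacb
  | cbccacacc => cccacacc => cacacc => caca
  | cbcacaac => ccacaac => acaac
  | cabb

bc->c; cc->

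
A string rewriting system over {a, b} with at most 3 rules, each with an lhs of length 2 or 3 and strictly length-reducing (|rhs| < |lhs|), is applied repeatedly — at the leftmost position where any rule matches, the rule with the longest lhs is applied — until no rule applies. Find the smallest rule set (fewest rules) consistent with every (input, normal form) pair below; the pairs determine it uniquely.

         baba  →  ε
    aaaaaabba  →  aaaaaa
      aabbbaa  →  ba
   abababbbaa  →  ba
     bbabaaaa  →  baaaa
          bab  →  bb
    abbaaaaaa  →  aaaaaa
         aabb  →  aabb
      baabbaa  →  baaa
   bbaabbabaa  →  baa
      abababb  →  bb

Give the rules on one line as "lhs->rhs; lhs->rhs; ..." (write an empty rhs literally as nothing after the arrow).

aba->ba; bab->bb; bba->

  | baba => bba => ε
  | aaaaaabba => aaaaaa
  | aabbbaa => aaba => aba => ba
  | abababbbaa => bababbbaa => bbabbbaa => bbbaa => ba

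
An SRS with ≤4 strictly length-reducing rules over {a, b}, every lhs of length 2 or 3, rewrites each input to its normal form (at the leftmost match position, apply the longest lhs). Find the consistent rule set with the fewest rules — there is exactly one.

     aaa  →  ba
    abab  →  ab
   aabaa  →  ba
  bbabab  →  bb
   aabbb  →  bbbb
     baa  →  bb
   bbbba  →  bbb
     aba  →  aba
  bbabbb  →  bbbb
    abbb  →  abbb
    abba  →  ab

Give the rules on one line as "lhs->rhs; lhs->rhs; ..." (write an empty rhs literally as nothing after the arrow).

aa->b; bab->b; bba->b

  | aaa => ba
  | abab => ab
  | aabaa => bbaa => ba
  | bbabab => bbab => bb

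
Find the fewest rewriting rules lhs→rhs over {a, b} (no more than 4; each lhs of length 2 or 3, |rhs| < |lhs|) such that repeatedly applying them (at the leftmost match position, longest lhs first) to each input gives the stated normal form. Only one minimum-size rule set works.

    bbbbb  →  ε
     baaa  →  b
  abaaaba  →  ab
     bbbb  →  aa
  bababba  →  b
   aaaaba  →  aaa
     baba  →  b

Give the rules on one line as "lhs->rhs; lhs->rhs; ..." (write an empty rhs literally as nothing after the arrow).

aab->; ba->b; bab->ba; bb->a

  | bbbbb => abbb => aab => ε
  | baaa => baa => ba => b
  | abaaaba => abaaba => ababa => abaa => aba => ab
  | bbbb => abb => aa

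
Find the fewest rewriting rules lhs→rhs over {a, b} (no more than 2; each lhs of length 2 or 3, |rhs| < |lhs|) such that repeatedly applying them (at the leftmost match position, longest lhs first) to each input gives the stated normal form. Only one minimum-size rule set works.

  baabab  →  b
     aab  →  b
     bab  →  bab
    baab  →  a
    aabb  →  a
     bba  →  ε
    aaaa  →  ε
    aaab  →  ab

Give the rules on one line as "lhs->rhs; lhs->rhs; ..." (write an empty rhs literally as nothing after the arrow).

  | baabab => bbab => aab => b
  | aab => b
  | bab
  | baab => bb => a

aa->; bb->a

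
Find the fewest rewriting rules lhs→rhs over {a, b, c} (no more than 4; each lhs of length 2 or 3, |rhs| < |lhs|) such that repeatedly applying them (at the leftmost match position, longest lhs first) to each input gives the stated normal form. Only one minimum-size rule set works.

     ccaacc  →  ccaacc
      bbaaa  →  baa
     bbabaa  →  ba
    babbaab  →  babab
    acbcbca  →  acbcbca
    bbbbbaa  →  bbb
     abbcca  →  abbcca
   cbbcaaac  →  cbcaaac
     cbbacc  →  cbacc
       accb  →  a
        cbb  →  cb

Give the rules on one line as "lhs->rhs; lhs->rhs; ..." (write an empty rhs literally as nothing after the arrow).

  | ccaacc
  | bbaaa => baa
  | bbabaa => bbaa => ba
  | babbaab => babab

bba->b; cbb->cb; ccb->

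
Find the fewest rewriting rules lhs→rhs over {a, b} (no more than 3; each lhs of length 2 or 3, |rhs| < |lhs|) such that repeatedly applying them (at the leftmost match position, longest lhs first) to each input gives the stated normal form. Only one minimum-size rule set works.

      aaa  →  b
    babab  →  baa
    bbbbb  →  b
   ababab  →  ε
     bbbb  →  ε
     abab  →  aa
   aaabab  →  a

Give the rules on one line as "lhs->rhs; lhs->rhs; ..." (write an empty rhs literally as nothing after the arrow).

aaa->b; ab->a; bb->

  | aaa => b
  | babab => baab => baa
  | bbbbb => bbb => b
  | ababab => aabab => aaab => bb => ε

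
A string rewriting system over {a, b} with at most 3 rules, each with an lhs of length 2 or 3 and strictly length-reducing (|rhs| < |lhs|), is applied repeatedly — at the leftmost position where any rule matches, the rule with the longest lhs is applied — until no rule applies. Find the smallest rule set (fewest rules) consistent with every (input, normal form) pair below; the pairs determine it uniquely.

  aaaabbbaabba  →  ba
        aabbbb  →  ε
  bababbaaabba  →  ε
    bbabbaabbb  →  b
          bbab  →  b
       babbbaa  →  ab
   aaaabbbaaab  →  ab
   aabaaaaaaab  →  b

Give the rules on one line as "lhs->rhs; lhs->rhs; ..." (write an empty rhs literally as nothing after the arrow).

  | aaaabbbaabba => aabbbaabba => bbbaabba => abaabba => abbba => aaba => ba
  | aabbbb => bbbb => abb => aa => ε
  | bababbaaabba => babbaaabba => bbaaabba => aaaabba => aabba => bba => aa => ε
  | bbabbaabbb => aabbaabbb => bbaabbb => aaabbb => abbb => aab => b

aa->; bab->b; bb->a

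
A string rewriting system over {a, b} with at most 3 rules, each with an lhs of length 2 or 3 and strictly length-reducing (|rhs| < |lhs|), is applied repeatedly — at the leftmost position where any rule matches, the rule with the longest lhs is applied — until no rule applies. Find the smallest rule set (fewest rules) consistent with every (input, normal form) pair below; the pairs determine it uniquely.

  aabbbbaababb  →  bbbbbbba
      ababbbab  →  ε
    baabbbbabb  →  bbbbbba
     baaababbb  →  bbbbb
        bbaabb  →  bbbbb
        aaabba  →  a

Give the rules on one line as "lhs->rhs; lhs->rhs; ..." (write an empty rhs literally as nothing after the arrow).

aab->bb; ab->; abb->a

  | aabbbbaababb => bbbbbaababb => bbbbbbbabb => bbbbbbba
  | ababbbab => abbbab => abab => ab => ε
  | baabbbbabb => bbbbbbabb => bbbbbba
  | baaababbb => babbabbb => baabbb => bbbbb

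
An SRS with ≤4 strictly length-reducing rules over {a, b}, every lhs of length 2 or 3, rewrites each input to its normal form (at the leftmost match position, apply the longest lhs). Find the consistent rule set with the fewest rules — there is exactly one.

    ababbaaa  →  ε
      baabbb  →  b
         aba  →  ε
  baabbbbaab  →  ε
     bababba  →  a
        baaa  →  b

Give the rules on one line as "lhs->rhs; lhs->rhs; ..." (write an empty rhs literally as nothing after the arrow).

  | ababbaaa => babbaaa => bbaaa => aaa => ba => ε
  | baabbb => abbb => bbb => b
  | aba => ba => ε
  | baabbbbaab => abbbbaab => bbbbaab => bbaab => aab => bb => ε

aa->b; ab->b; ba->; bb->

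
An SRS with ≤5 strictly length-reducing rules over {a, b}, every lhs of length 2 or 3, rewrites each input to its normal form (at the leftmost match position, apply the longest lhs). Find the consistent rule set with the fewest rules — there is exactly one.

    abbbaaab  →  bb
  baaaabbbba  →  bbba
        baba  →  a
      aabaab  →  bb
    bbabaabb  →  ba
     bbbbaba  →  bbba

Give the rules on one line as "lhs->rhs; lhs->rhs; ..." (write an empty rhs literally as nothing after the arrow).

aaa->; aba->b; abb->; bab->

  | abbbaaab => baaab => bb
  | baaaabbbba => babbbba => bbba
  | baba => a
  | aabaab => abab => bb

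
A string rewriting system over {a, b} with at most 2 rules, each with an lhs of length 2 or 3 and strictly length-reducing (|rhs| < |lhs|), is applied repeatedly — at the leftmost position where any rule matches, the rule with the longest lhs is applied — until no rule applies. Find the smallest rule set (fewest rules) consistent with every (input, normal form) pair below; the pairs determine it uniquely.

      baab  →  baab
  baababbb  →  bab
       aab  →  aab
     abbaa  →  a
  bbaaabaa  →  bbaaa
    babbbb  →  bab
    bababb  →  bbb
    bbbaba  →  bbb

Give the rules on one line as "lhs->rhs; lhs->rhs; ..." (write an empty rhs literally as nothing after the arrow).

  | baab
  | baababbb => babbb => babb => bab
  | aab
  | abbaa => abaa => a

aba->; abb->ab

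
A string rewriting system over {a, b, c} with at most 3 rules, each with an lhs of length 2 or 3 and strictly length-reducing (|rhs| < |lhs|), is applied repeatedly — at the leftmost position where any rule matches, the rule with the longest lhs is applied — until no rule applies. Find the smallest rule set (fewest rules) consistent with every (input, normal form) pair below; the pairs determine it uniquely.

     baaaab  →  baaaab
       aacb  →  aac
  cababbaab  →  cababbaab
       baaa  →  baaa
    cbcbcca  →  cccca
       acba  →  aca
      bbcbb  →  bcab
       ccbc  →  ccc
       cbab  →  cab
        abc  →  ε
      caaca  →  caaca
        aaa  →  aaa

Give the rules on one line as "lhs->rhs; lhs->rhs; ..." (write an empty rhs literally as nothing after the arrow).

abc->; bcb->ca; cb->c

  | baaaab
  | aacb => aac
  | cababbaab
  | baaa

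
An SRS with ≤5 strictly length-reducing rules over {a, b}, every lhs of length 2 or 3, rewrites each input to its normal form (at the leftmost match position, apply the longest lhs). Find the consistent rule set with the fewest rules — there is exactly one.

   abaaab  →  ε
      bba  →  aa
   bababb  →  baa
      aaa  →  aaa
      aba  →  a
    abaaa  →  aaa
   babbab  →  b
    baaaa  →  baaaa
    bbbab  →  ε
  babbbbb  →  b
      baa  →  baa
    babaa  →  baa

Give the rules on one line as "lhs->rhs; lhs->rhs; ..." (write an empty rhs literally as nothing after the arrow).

aab->ab; ab->; abb->aa; bb->a

  | abaaab => aaab => aab => ab => ε
  | bba => aa
  | bababb => babb => baa
  | aaa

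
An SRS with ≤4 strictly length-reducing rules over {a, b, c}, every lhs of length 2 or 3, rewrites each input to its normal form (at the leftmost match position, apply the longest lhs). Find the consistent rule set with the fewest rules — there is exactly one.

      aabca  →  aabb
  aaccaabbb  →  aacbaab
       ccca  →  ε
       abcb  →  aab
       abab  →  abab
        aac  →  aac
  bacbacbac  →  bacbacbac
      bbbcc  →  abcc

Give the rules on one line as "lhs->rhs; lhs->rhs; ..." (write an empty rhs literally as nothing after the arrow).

  | aabca => aabb
  | aaccaabbb => aacbabbb => aacbaab
  | ccca => ccb => ε
  | abcb => aab

bbb->ab; bcb->ab; ca->b; ccb->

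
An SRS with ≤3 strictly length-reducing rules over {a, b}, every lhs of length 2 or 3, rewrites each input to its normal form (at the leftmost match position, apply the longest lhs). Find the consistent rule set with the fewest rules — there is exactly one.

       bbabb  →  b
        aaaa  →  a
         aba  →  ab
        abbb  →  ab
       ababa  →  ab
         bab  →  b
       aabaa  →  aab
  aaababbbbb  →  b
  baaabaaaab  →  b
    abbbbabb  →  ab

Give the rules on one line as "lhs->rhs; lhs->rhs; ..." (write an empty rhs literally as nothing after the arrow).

  | bbabb => babb => bbb => bb => b
  | aaaa => a
  | aba => ab
  | abbb => abb => ab

aaa->; ba->b; bb->b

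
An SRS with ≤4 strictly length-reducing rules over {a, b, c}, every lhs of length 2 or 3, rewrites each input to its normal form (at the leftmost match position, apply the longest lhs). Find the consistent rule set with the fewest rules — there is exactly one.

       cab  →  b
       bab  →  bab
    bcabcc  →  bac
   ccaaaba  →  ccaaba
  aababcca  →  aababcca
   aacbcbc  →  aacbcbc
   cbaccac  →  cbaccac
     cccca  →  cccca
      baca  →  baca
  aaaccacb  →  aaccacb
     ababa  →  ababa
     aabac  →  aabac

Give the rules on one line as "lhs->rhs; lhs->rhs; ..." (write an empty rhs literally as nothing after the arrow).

aaa->aa; bbc->ba; cab->b

  | cab => b
  | bab
  | bcabcc => bbcc => bac
  | ccaaaba => ccaaba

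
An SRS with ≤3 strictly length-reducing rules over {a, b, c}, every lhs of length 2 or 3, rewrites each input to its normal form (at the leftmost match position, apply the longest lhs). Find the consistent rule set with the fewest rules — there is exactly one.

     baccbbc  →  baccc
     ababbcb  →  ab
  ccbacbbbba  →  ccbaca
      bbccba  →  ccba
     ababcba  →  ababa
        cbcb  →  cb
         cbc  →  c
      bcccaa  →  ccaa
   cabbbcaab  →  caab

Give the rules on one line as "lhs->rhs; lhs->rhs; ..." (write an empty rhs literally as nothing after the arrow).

abb->; bb->; bc->

  | baccbbc => baccc
  | ababbcb => abcb => ab
  | ccbacbbbba => ccbacbba => ccbaca
  | bbccba => ccba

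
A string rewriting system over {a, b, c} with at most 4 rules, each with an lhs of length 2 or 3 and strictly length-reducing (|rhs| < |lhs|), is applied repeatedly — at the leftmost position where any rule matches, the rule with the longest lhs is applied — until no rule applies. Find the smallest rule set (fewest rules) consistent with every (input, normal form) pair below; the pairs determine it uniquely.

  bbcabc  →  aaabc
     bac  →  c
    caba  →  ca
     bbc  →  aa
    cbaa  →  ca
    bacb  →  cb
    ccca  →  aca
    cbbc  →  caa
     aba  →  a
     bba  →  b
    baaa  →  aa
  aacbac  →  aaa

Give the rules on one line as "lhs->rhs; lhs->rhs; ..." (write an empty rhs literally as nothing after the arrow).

  | bbcabc => aaabc
  | bac => c
  | caba => ca
  | bbc => aa

ba->; bbc->aa; cc->a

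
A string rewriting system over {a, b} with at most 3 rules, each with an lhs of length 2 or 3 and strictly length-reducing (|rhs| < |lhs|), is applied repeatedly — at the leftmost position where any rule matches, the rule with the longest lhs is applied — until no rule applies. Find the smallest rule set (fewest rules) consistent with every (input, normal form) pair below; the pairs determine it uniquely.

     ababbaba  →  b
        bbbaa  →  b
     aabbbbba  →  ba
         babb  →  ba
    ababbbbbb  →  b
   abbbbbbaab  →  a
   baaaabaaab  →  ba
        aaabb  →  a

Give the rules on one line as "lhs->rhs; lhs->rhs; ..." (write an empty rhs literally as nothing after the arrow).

  | ababbaba => aabbaba => bbaba => baba => baa => b
  | bbbaa => bbaa => baa => b
  | aabbbbba => bbbbba => bbbba => bbba => bba => ba
  | babb => bab => ba

aa->; ab->a; bb->b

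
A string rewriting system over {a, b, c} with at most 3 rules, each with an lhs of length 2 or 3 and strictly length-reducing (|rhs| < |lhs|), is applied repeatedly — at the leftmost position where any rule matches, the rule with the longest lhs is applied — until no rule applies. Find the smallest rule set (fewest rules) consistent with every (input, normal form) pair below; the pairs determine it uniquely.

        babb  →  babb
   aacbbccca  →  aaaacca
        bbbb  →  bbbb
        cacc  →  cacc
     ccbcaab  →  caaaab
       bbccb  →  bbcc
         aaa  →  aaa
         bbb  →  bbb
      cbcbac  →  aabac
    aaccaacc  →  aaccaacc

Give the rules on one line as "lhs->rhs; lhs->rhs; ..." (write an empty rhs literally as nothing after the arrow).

  | babb
  | aacbbccca => aacbccca => aaaacca
  | bbbb
  | cacc

cb->c; cbc->aa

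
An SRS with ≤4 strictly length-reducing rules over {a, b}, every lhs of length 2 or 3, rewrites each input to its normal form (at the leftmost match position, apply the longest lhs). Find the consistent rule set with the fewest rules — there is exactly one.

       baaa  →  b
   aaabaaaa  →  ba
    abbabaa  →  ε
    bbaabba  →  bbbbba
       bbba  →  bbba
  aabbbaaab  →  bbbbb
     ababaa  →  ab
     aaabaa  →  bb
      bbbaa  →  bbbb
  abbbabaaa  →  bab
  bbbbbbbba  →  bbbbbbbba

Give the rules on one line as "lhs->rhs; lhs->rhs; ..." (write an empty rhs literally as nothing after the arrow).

  | baaa => b
  | aaabaaaa => baaaa => ba
  | abbabaa => abaa => abb => ε
  | bbaabba => bbbbba

aa->b; aaa->; abb->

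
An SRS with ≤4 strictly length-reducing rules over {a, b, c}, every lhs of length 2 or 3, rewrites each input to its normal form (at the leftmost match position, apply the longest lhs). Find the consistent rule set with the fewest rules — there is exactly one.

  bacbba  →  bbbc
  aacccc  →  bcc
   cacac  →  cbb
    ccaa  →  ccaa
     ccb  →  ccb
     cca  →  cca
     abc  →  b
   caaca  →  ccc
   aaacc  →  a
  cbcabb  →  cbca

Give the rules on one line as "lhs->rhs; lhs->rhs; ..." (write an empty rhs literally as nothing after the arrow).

  | bacbba => bbbba => bbbc
  | aacccc => abccc => accc => bcc
  | cacac => cbac => cbb
  | ccaa

ab->a; aba->cc; ac->b; bba->bc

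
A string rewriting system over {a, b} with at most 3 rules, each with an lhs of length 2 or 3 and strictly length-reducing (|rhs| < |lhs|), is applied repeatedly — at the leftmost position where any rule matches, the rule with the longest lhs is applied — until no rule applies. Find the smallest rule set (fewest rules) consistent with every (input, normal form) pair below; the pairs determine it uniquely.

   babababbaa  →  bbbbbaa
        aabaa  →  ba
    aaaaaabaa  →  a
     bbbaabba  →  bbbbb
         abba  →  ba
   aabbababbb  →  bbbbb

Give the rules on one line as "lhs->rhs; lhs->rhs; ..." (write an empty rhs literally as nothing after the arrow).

  | babababbaa => bbbbabbaa => bbbbbaa
  | aabaa => abba => ba
  | aaaaaabaa => aaaaabba => aaaaba => aaabb => aab => a
  | bbbaabba => bbbaba => bbbbb

ab->; aba->bb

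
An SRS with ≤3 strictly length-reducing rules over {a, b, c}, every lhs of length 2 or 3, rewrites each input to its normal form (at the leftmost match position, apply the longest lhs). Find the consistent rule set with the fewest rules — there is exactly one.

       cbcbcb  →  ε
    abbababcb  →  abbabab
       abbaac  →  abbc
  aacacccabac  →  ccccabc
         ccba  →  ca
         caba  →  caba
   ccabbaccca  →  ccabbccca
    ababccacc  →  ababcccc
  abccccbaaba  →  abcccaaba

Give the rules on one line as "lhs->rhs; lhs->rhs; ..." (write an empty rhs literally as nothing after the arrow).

ac->c; cb->

  | cbcbcb => cbcb => cb => ε
  | abbababcb => abbabab
  | abbaac => abbac => abbc
  | aacacccabac => acacccabac => cacccabac => ccccabac => ccccabc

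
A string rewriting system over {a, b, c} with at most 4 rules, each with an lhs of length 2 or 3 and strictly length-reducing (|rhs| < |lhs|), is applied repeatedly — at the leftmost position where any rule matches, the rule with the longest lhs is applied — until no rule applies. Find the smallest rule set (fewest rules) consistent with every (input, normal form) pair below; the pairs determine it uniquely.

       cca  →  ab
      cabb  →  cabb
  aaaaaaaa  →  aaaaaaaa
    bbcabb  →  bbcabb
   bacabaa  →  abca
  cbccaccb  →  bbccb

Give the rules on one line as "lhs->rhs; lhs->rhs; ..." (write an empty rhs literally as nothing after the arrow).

ba->c; cba->b; cca->ab

  | cca => ab
  | cabb
  | aaaaaaaa
  | bbcabb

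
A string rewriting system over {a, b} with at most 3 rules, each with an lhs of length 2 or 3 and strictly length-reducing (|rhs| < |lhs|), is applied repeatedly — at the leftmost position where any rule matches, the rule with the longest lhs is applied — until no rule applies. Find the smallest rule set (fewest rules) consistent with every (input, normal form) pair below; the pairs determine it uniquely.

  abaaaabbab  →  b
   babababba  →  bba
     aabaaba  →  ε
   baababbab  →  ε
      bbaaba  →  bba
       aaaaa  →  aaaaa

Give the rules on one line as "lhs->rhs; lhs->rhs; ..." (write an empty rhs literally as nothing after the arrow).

  | abaaaabbab => abaaabbab => abaabbab => ababbab => abbbab => bbab => b
  | babababba => ababba => abbba => bba
  | aabaaba => aababa => aabba => aba => ab => ε
  | baababbab => baabbbab => babbab => bab => ε

ab->; aba->ab; bab->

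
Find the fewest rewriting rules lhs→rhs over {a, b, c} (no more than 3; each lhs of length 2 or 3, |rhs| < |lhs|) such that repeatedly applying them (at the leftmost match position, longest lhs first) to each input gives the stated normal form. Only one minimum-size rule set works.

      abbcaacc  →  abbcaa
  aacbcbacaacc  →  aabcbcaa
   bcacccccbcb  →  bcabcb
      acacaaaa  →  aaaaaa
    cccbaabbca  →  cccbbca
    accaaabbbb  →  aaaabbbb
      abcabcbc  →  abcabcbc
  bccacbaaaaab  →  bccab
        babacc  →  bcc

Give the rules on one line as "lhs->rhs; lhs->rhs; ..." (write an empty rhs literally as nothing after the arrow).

ac->a; ba->b; bab->b

  | abbcaacc => abbcaac => abbcaa
  | aacbcbacaacc => aabcbacaacc => aabcbcaacc => aabcbcaac => aabcbcaa
  | bcacccccbcb => bcaccccbcb => bcacccbcb => bcaccbcb => bcacbcb => bcabcb
  | acacaaaa => aacaaaa => aaaaaa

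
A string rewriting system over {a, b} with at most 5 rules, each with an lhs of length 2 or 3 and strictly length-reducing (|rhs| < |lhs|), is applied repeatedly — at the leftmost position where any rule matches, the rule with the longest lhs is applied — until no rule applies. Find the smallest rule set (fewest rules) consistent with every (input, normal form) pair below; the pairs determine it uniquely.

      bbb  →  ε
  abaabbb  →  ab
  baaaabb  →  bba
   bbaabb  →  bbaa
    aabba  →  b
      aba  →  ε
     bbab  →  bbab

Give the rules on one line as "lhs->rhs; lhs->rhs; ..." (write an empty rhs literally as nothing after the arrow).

  | bbb => ε
  | abaabbb => abbb => ab
  | baaaabb => bbabb => bba
  | bbaabb => bbaa

aaa->b; aba->; abb->a; bbb->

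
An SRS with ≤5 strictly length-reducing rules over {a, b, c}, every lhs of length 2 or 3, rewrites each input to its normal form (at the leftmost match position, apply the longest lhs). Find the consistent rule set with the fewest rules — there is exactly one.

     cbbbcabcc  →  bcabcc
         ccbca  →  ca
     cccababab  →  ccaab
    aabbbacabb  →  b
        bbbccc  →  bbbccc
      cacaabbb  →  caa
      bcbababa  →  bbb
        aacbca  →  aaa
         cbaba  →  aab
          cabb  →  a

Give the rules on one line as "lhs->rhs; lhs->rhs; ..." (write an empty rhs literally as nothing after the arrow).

abb->b; ba->b; cb->a; cbc->

  | cbbbcabcc => abbcabcc => bcabcc
  | ccbca => ca
  | cccababab => cccabbab => cccbab => ccaab
  | aabbbacabb => abbacabb => bacabb => bcabb => bcb => ba => b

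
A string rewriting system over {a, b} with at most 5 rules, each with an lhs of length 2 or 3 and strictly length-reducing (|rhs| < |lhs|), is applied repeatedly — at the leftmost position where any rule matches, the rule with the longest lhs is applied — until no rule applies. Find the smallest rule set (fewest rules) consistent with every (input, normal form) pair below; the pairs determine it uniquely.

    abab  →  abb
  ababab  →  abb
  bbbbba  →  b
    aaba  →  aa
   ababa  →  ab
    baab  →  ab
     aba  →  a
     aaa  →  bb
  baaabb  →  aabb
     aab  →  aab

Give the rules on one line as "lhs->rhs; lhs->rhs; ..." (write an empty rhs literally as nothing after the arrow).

  | abab => abb
  | ababab => abbab => abbb => abb
  | bbbbba => bbbba => bbba => bba => b
  | aaba => aa

aaa->bb; ba->; bab->bb; bbb->bb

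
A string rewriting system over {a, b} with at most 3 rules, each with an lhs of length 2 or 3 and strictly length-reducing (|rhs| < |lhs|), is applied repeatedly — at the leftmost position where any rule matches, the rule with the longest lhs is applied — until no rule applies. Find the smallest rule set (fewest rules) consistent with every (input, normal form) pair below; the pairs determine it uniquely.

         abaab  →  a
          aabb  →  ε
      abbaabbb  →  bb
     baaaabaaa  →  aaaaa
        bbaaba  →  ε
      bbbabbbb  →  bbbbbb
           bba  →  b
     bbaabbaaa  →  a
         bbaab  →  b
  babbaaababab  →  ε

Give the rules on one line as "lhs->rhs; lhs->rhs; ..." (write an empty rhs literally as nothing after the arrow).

  | abaab => aab => a
  | aabb => ab => ε
  | abbaabbb => baabbb => abbb => bb
  | baaaabaaa => aaabaaa => aaaaa

ab->; ba->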